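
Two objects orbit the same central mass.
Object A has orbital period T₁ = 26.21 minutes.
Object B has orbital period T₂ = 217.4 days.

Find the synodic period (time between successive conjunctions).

Convert to SI: T₁ = 26.21 minutes = 1572.6 s; T₂ = 217.4 days = 1.87834e+07 s.
T_syn = |T₁ · T₂ / (T₁ − T₂)|.
T_syn = |1572.6 · 1.87834e+07 / (1572.6 − 1.87834e+07)| s ≈ 1573 s = 26.21 minutes.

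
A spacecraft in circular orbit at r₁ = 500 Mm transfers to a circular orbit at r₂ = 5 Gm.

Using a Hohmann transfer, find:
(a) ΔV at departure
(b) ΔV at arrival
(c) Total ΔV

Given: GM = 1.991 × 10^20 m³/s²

Convert to SI: r₁ = 500 Mm = 5e+08 m; r₂ = 5 Gm = 5e+09 m.
Transfer semi-major axis: a_t = (r₁ + r₂)/2 = (5e+08 + 5e+09)/2 = 2.75e+09 m.
Circular speeds: v₁ = √(GM/r₁) = 631031 m/s, v₂ = √(GM/r₂) = 199549 m/s.
Transfer speeds (vis-viva v² = GM(2/r − 1/a_t)): v₁ᵗ = 850882 m/s, v₂ᵗ = 85088.2 m/s.
(a) ΔV₁ = |v₁ᵗ − v₁| ≈ 2.199e+05 m/s = 219.9 km/s.
(b) ΔV₂ = |v₂ − v₂ᵗ| ≈ 1.145e+05 m/s = 114.5 km/s.
(c) ΔV_total = ΔV₁ + ΔV₂ ≈ 3.343e+05 m/s = 334.3 km/s.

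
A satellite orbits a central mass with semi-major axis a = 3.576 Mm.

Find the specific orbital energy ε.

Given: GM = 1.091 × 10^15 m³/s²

Convert to SI: a = 3.576 Mm = 3.576e+06 m.
ε = −GM / (2a).
ε = −1.091e+15 / (2 · 3.576e+06) J/kg ≈ -1.525e+08 J/kg = -152.5 MJ/kg.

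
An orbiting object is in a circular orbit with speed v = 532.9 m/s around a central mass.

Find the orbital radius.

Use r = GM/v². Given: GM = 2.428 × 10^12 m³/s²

For a circular orbit, v² = GM / r, so r = GM / v².
r = 2.428e+12 / (532.9)² m ≈ 8.55e+06 m = 8.55 × 10^6 m.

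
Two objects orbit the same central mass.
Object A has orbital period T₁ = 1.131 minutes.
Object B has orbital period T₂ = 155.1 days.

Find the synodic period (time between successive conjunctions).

Convert to SI: T₁ = 1.131 minutes = 67.86 s; T₂ = 155.1 days = 1.34006e+07 s.
T_syn = |T₁ · T₂ / (T₁ − T₂)|.
T_syn = |67.86 · 1.34006e+07 / (67.86 − 1.34006e+07)| s ≈ 67.86 s = 1.131 minutes.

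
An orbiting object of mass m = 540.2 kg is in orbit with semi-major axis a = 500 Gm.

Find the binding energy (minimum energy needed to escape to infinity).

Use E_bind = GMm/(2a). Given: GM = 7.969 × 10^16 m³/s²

Convert to SI: a = 500 Gm = 5e+11 m.
Total orbital energy is E = −GMm/(2a); binding energy is E_bind = −E = GMm/(2a).
E_bind = 7.969e+16 · 540.2 / (2 · 5e+11) J ≈ 4.305e+07 J = 43.05 MJ.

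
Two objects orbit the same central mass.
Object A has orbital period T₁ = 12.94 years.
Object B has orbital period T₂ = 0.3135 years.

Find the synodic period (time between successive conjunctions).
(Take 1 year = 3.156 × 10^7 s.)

Convert to SI: T₁ = 12.94 years = 4.08386e+08 s; T₂ = 0.3135 years = 9.89406e+06 s.
T_syn = |T₁ · T₂ / (T₁ − T₂)|.
T_syn = |4.08386e+08 · 9.89406e+06 / (4.08386e+08 − 9.89406e+06)| s ≈ 1.014e+07 s = 0.3213 years.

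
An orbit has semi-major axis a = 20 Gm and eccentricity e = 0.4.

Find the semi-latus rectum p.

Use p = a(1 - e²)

Convert to SI: a = 20 Gm = 2e+10 m.
p = a (1 − e²).
p = 2e+10 · (1 − (0.4)²) = 2e+10 · 0.84 ≈ 1.68e+10 m = 16.8 Gm.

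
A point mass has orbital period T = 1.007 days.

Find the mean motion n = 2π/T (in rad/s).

Convert to SI: T = 1.007 days = 87004.8 s.
n = 2π / T.
n = 2π / 87004.8 s ≈ 7.222e-05 rad/s.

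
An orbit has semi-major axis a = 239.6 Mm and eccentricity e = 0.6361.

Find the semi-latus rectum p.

Convert to SI: a = 239.6 Mm = 2.396e+08 m.
p = a (1 − e²).
p = 2.396e+08 · (1 − (0.6361)²) = 2.396e+08 · 0.595377 ≈ 1.427e+08 m = 142.7 Mm.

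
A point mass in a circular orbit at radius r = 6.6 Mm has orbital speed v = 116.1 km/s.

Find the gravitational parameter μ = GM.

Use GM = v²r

Convert to SI: r = 6.6 Mm = 6.6e+06 m; v = 116.1 km/s = 116100 m/s.
For a circular orbit v² = GM/r, so GM = v² · r.
GM = (116100)² · 6.6e+06 m³/s² ≈ 8.896e+16 m³/s² = 8.896 × 10^16 m³/s².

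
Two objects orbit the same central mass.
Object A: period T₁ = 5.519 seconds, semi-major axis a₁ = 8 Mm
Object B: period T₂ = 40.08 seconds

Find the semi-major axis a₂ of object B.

Convert to SI: a₁ = 8 Mm = 8e+06 m.
Kepler's third law: (T₁/T₂)² = (a₁/a₂)³ ⇒ a₂ = a₁ · (T₂/T₁)^(2/3).
T₂/T₁ = 40.08 / 5.519 = 7.26219.
a₂ = 8e+06 · (7.26219)^(2/3) m ≈ 3e+07 m = 30 Mm.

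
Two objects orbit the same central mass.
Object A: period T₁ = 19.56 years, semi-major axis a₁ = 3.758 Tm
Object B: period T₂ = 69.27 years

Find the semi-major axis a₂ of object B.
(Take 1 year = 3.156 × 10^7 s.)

Convert to SI: T₁ = 19.56 years = 6.17314e+08 s; a₁ = 3.758 Tm = 3.758e+12 m; T₂ = 69.27 years = 2.18616e+09 s.
Kepler's third law: (T₁/T₂)² = (a₁/a₂)³ ⇒ a₂ = a₁ · (T₂/T₁)^(2/3).
T₂/T₁ = 2.18616e+09 / 6.17314e+08 = 3.54141.
a₂ = 3.758e+12 · (3.54141)^(2/3) m ≈ 8.731e+12 m = 8.731 Tm.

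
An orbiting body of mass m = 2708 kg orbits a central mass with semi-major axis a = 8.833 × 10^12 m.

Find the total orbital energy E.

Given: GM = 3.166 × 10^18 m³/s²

E = −GMm / (2a).
E = −3.166e+18 · 2708 / (2 · 8.833e+12) J ≈ -4.853e+08 J = -485.3 MJ.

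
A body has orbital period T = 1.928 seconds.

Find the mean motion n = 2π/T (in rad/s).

n = 2π / T.
n = 2π / 1.928 s ≈ 3.259 rad/s.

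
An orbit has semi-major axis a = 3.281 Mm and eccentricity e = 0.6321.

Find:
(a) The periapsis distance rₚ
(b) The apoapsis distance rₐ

Convert to SI: a = 3.281 Mm = 3.281e+06 m.
(a) rₚ = a(1 − e) = 3.281e+06 · (1 − 0.6321) = 3.281e+06 · 0.3679 ≈ 1.207e+06 m = 1.207 Mm.
(b) rₐ = a(1 + e) = 3.281e+06 · (1 + 0.6321) = 3.281e+06 · 1.6321 ≈ 5.355e+06 m = 5.355 Mm.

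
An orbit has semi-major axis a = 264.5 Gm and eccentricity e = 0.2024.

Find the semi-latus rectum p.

Convert to SI: a = 264.5 Gm = 2.645e+11 m.
p = a (1 − e²).
p = 2.645e+11 · (1 − (0.2024)²) = 2.645e+11 · 0.959034 ≈ 2.537e+11 m = 253.7 Gm.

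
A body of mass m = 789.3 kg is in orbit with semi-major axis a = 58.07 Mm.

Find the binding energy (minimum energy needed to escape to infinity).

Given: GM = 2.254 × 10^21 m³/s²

Convert to SI: a = 58.07 Mm = 5.807e+07 m.
Total orbital energy is E = −GMm/(2a); binding energy is E_bind = −E = GMm/(2a).
E_bind = 2.254e+21 · 789.3 / (2 · 5.807e+07) J ≈ 1.532e+16 J = 15.32 PJ.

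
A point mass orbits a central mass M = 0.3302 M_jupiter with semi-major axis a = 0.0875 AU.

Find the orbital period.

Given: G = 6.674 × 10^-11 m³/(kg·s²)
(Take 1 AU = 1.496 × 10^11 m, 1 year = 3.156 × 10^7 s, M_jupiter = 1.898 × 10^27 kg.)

Convert to SI: a = 0.0875 AU = 1.309e+10 m; M = 0.3302 M_jupiter = 6.2672e+26 kg.
GM = G · M = 6.674e-11 · 6.2672e+26 = 4.18273e+16 m³/s².
Kepler's third law: T = 2π √(a³ / GM).
Substituting a = 1.309e+10 m and GM = 4.18273e+16 m³/s²:
T = 2π √((1.309e+10)³ / 4.18273e+16) s
T ≈ 4.601e+07 s = 1.458 years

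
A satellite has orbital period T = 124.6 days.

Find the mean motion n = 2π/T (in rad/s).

Convert to SI: T = 124.6 days = 1.07654e+07 s.
n = 2π / T.
n = 2π / 1.07654e+07 s ≈ 5.836e-07 rad/s.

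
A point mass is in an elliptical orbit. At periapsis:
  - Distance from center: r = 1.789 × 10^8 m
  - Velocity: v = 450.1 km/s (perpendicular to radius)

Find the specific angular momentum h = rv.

Convert to SI: v = 450.1 km/s = 450100 m/s.
With v perpendicular to r, h = r · v.
h = 1.789e+08 · 450100 m²/s ≈ 8.052e+13 m²/s.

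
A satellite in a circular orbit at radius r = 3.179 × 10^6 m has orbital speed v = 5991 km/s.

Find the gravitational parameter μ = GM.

Convert to SI: v = 5991 km/s = 5.991e+06 m/s.
For a circular orbit v² = GM/r, so GM = v² · r.
GM = (5.991e+06)² · 3.179e+06 m³/s² ≈ 1.141e+20 m³/s² = 1.141 × 10^20 m³/s².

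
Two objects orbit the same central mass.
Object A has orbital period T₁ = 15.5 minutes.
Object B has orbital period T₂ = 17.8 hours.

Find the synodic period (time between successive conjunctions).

Convert to SI: T₁ = 15.5 minutes = 930 s; T₂ = 17.8 hours = 64080 s.
T_syn = |T₁ · T₂ / (T₁ − T₂)|.
T_syn = |930 · 64080 / (930 − 64080)| s ≈ 943.7 s = 15.73 minutes.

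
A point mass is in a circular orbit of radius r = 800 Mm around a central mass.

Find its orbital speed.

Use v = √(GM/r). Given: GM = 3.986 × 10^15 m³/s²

Convert to SI: r = 800 Mm = 8e+08 m.
For a circular orbit, gravity supplies the centripetal force, so v = √(GM / r).
v = √(3.986e+15 / 8e+08) m/s ≈ 2232 m/s = 2.232 km/s.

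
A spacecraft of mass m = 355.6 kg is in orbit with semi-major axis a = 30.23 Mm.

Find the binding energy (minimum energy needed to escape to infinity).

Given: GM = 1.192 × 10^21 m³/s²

Convert to SI: a = 30.23 Mm = 3.023e+07 m.
Total orbital energy is E = −GMm/(2a); binding energy is E_bind = −E = GMm/(2a).
E_bind = 1.192e+21 · 355.6 / (2 · 3.023e+07) J ≈ 7.011e+15 J = 7.011 PJ.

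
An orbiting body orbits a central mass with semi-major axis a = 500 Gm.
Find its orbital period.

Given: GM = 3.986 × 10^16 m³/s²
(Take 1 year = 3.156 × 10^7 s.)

Convert to SI: a = 500 Gm = 5e+11 m.
Kepler's third law: T = 2π √(a³ / GM).
Substituting a = 5e+11 m and GM = 3.986e+16 m³/s²:
T = 2π √((5e+11)³ / 3.986e+16) s
T ≈ 1.113e+10 s = 352.6 years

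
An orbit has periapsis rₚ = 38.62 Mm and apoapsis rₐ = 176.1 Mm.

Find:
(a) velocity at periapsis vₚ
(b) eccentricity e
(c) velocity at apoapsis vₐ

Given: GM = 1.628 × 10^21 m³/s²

Convert to SI: rₚ = 38.62 Mm = 3.862e+07 m; rₐ = 176.1 Mm = 1.761e+08 m.
(a) With a = (rₚ + rₐ)/2 = 1.0736e+08 m, vₚ = √(GM (2/rₚ − 1/a)) = √(1.628e+21 · (2/3.862e+07 − 1/1.0736e+08)) m/s ≈ 8.315e+06 m/s
(b) e = (rₐ − rₚ)/(rₐ + rₚ) = (1.761e+08 − 3.862e+07)/(1.761e+08 + 3.862e+07) ≈ 0.6403
(c) With a = (rₚ + rₐ)/2 = 1.0736e+08 m, vₐ = √(GM (2/rₐ − 1/a)) = √(1.628e+21 · (2/1.761e+08 − 1/1.0736e+08)) m/s ≈ 1.824e+06 m/s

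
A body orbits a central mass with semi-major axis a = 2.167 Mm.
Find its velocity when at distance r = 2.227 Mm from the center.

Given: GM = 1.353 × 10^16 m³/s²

Convert to SI: a = 2.167 Mm = 2.167e+06 m; r = 2.227 Mm = 2.227e+06 m.
Vis-viva: v = √(GM · (2/r − 1/a)).
2/r − 1/a = 2/2.227e+06 − 1/2.167e+06 = 4.36602e-07 m⁻¹.
v = √(1.353e+16 · 4.36602e-07) m/s ≈ 7.686e+04 m/s = 76.86 km/s.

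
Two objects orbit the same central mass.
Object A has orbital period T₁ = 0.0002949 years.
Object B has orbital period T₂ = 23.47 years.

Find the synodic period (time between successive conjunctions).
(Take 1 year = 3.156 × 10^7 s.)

Convert to SI: T₁ = 0.0002949 years = 9307.04 s; T₂ = 23.47 years = 7.40713e+08 s.
T_syn = |T₁ · T₂ / (T₁ − T₂)|.
T_syn = |9307.04 · 7.40713e+08 / (9307.04 − 7.40713e+08)| s ≈ 9307 s = 0.0002949 years.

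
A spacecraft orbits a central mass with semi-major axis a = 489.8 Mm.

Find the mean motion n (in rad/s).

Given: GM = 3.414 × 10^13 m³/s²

Convert to SI: a = 489.8 Mm = 4.898e+08 m.
n = √(GM / a³).
n = √(3.414e+13 / (4.898e+08)³) rad/s ≈ 5.39e-07 rad/s.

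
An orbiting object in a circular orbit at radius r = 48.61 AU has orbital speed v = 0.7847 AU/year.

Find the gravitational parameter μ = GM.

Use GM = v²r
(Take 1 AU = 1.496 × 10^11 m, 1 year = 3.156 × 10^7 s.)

Convert to SI: r = 48.61 AU = 7.27206e+12 m; v = 0.7847 AU/year = 3719.62 m/s.
For a circular orbit v² = GM/r, so GM = v² · r.
GM = (3719.62)² · 7.27206e+12 m³/s² ≈ 1.006e+20 m³/s² = 1.006 × 10^20 m³/s².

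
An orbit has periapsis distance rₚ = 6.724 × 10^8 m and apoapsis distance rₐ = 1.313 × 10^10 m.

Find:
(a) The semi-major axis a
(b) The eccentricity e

(a) a = (rₚ + rₐ) / 2 = (6.724e+08 + 1.313e+10) / 2 ≈ 6.901e+09 m = 6.901 × 10^9 m.
(b) e = (rₐ − rₚ) / (rₐ + rₚ) = (1.313e+10 − 6.724e+08) / (1.313e+10 + 6.724e+08) ≈ 0.9026.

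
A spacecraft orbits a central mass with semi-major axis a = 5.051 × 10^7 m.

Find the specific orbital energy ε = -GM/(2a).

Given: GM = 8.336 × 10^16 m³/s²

ε = −GM / (2a).
ε = −8.336e+16 / (2 · 5.051e+07) J/kg ≈ -8.252e+08 J/kg = -825.2 MJ/kg.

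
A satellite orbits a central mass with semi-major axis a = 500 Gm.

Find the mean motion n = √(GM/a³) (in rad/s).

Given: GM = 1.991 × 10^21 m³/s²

Convert to SI: a = 500 Gm = 5e+11 m.
n = √(GM / a³).
n = √(1.991e+21 / (5e+11)³) rad/s ≈ 1.262e-07 rad/s.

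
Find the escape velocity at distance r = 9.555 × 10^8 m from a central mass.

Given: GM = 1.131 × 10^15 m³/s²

Escape velocity comes from setting total energy to zero: ½v² − GM/r = 0 ⇒ v_esc = √(2GM / r).
v_esc = √(2 · 1.131e+15 / 9.555e+08) m/s ≈ 1539 m/s = 1.539 km/s.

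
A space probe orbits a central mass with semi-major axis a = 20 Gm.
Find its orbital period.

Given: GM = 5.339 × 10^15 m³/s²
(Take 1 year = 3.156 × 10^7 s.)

Convert to SI: a = 20 Gm = 2e+10 m.
Kepler's third law: T = 2π √(a³ / GM).
Substituting a = 2e+10 m and GM = 5.339e+15 m³/s²:
T = 2π √((2e+10)³ / 5.339e+15) s
T ≈ 2.432e+08 s = 7.707 years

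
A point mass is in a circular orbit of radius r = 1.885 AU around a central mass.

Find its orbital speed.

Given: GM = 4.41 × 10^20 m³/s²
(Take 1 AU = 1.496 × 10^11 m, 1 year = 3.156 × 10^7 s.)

Convert to SI: r = 1.885 AU = 2.81996e+11 m.
For a circular orbit, gravity supplies the centripetal force, so v = √(GM / r).
v = √(4.41e+20 / 2.81996e+11) m/s ≈ 3.955e+04 m/s = 8.343 AU/year.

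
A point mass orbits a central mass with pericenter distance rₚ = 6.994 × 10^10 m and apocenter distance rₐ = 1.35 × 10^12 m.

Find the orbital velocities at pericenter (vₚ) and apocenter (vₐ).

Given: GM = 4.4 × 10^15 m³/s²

Use the vis-viva equation v² = GM(2/r − 1/a) with a = (rₚ + rₐ)/2 = (6.994e+10 + 1.35e+12)/2 = 7.0997e+11 m.
vₚ = √(GM · (2/rₚ − 1/a)) = √(4.4e+15 · (2/6.994e+10 − 1/7.0997e+11)) m/s ≈ 345.9 m/s = 345.9 m/s.
vₐ = √(GM · (2/rₐ − 1/a)) = √(4.4e+15 · (2/1.35e+12 − 1/7.0997e+11)) m/s ≈ 17.92 m/s = 17.92 m/s.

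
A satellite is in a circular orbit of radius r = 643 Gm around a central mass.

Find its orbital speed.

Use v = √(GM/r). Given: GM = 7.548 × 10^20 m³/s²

Convert to SI: r = 643 Gm = 6.43e+11 m.
For a circular orbit, gravity supplies the centripetal force, so v = √(GM / r).
v = √(7.548e+20 / 6.43e+11) m/s ≈ 3.426e+04 m/s = 34.26 km/s.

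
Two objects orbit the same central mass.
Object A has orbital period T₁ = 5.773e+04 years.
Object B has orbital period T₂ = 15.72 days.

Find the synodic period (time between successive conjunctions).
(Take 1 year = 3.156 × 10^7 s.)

Convert to SI: T₁ = 5.773e+04 years = 1.82196e+12 s; T₂ = 15.72 days = 1.35821e+06 s.
T_syn = |T₁ · T₂ / (T₁ − T₂)|.
T_syn = |1.82196e+12 · 1.35821e+06 / (1.82196e+12 − 1.35821e+06)| s ≈ 1.358e+06 s = 15.72 days.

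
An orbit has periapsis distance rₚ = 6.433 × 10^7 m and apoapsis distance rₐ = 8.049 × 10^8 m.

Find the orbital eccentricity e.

e = (rₐ − rₚ) / (rₐ + rₚ).
e = (8.049e+08 − 6.433e+07) / (8.049e+08 + 6.433e+07) = 7.4057e+08 / 8.6923e+08 ≈ 0.852.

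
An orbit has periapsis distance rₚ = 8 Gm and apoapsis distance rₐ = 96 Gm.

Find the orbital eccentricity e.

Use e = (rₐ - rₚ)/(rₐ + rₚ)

Convert to SI: rₚ = 8 Gm = 8e+09 m; rₐ = 96 Gm = 9.6e+10 m.
e = (rₐ − rₚ) / (rₐ + rₚ).
e = (9.6e+10 − 8e+09) / (9.6e+10 + 8e+09) = 8.8e+10 / 1.04e+11 ≈ 0.8462.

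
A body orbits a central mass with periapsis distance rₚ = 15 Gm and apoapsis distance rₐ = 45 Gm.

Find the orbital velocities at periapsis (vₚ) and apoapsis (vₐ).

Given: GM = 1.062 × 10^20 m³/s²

Convert to SI: rₚ = 15 Gm = 1.5e+10 m; rₐ = 45 Gm = 4.5e+10 m.
Use the vis-viva equation v² = GM(2/r − 1/a) with a = (rₚ + rₐ)/2 = (1.5e+10 + 4.5e+10)/2 = 3e+10 m.
vₚ = √(GM · (2/rₚ − 1/a)) = √(1.062e+20 · (2/1.5e+10 − 1/3e+10)) m/s ≈ 1.031e+05 m/s = 103.1 km/s.
vₐ = √(GM · (2/rₐ − 1/a)) = √(1.062e+20 · (2/4.5e+10 − 1/3e+10)) m/s ≈ 3.435e+04 m/s = 34.35 km/s.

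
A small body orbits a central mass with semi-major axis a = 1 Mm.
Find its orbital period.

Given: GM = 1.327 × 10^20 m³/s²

Convert to SI: a = 1 Mm = 1e+06 m.
Kepler's third law: T = 2π √(a³ / GM).
Substituting a = 1e+06 m and GM = 1.327e+20 m³/s²:
T = 2π √((1e+06)³ / 1.327e+20) s
T ≈ 0.5454 s = 0.5454 seconds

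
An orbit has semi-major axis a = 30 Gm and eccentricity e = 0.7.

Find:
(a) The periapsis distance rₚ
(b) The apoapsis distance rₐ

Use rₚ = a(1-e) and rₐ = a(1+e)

Convert to SI: a = 30 Gm = 3e+10 m.
(a) rₚ = a(1 − e) = 3e+10 · (1 − 0.7) = 3e+10 · 0.3 ≈ 9e+09 m = 9 Gm.
(b) rₐ = a(1 + e) = 3e+10 · (1 + 0.7) = 3e+10 · 1.7 ≈ 5.1e+10 m = 51 Gm.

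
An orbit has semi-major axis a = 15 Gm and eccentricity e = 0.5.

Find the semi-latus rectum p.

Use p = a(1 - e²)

Convert to SI: a = 15 Gm = 1.5e+10 m.
p = a (1 − e²).
p = 1.5e+10 · (1 − (0.5)²) = 1.5e+10 · 0.75 ≈ 1.125e+10 m = 11.25 Gm.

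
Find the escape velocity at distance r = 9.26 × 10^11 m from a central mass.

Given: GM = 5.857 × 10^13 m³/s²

Escape velocity comes from setting total energy to zero: ½v² − GM/r = 0 ⇒ v_esc = √(2GM / r).
v_esc = √(2 · 5.857e+13 / 9.26e+11) m/s ≈ 11.25 m/s = 11.25 m/s.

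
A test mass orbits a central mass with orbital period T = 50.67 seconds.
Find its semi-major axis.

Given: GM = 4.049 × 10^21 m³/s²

Invert Kepler's third law: a = (GM · T² / (4π²))^(1/3).
Substituting T = 50.67 s and GM = 4.049e+21 m³/s²:
a = (4.049e+21 · (50.67)² / (4π²))^(1/3) m
a ≈ 6.41e+07 m = 64.1 Mm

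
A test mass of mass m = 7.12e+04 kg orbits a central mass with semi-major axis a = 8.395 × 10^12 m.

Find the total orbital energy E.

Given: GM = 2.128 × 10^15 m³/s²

E = −GMm / (2a).
E = −2.128e+15 · 7.12e+04 / (2 · 8.395e+12) J ≈ -9.024e+06 J = -9.024 MJ.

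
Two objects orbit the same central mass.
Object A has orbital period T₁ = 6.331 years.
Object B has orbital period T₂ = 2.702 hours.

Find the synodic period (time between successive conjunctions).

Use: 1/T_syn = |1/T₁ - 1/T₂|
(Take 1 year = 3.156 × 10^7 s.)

Convert to SI: T₁ = 6.331 years = 1.99806e+08 s; T₂ = 2.702 hours = 9727.2 s.
T_syn = |T₁ · T₂ / (T₁ − T₂)|.
T_syn = |1.99806e+08 · 9727.2 / (1.99806e+08 − 9727.2)| s ≈ 9728 s = 2.702 hours.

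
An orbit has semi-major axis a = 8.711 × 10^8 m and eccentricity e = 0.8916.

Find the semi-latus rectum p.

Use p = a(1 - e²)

p = a (1 − e²).
p = 8.711e+08 · (1 − (0.8916)²) = 8.711e+08 · 0.205049 ≈ 1.786e+08 m = 1.786 × 10^8 m.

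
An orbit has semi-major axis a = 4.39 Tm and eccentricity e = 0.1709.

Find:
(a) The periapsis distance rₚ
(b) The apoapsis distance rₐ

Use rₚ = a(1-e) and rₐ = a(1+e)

Convert to SI: a = 4.39 Tm = 4.39e+12 m.
(a) rₚ = a(1 − e) = 4.39e+12 · (1 − 0.1709) = 4.39e+12 · 0.8291 ≈ 3.64e+12 m = 3.64 Tm.
(b) rₐ = a(1 + e) = 4.39e+12 · (1 + 0.1709) = 4.39e+12 · 1.1709 ≈ 5.14e+12 m = 5.14 Tm.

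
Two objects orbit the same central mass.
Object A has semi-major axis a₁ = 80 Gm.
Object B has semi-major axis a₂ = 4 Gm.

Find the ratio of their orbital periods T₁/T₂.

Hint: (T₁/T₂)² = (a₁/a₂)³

Convert to SI: a₁ = 80 Gm = 8e+10 m; a₂ = 4 Gm = 4e+09 m.
From Kepler's third law, (T₁/T₂)² = (a₁/a₂)³, so T₁/T₂ = (a₁/a₂)^(3/2).
a₁/a₂ = 8e+10 / 4e+09 = 20.
T₁/T₂ = (20)^(3/2) ≈ 89.44.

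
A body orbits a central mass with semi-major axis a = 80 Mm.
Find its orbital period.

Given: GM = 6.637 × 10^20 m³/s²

Convert to SI: a = 80 Mm = 8e+07 m.
Kepler's third law: T = 2π √(a³ / GM).
Substituting a = 8e+07 m and GM = 6.637e+20 m³/s²:
T = 2π √((8e+07)³ / 6.637e+20) s
T ≈ 174.5 s = 2.909 minutes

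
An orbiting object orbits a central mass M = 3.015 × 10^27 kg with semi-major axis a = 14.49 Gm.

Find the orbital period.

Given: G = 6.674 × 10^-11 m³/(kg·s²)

Convert to SI: a = 14.49 Gm = 1.449e+10 m.
GM = G · M = 6.674e-11 · 3.015e+27 = 2.01221e+17 m³/s².
Kepler's third law: T = 2π √(a³ / GM).
Substituting a = 1.449e+10 m and GM = 2.01221e+17 m³/s²:
T = 2π √((1.449e+10)³ / 2.01221e+17) s
T ≈ 2.443e+07 s = 282.8 days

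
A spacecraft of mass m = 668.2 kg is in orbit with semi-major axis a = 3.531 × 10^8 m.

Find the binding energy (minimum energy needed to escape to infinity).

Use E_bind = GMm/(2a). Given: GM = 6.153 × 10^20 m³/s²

Total orbital energy is E = −GMm/(2a); binding energy is E_bind = −E = GMm/(2a).
E_bind = 6.153e+20 · 668.2 / (2 · 3.531e+08) J ≈ 5.822e+14 J = 582.2 TJ.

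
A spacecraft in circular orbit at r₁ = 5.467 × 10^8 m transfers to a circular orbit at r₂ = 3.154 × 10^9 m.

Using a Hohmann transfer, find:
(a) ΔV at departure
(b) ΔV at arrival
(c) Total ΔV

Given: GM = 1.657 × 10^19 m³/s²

Transfer semi-major axis: a_t = (r₁ + r₂)/2 = (5.467e+08 + 3.154e+09)/2 = 1.85035e+09 m.
Circular speeds: v₁ = √(GM/r₁) = 174095 m/s, v₂ = √(GM/r₂) = 72482 m/s.
Transfer speeds (vis-viva v² = GM(2/r − 1/a_t)): v₁ᵗ = 227295 m/s, v₂ᵗ = 39398.3 m/s.
(a) ΔV₁ = |v₁ᵗ − v₁| ≈ 5.32e+04 m/s = 53.2 km/s.
(b) ΔV₂ = |v₂ − v₂ᵗ| ≈ 3.308e+04 m/s = 33.08 km/s.
(c) ΔV_total = ΔV₁ + ΔV₂ ≈ 8.628e+04 m/s = 86.28 km/s.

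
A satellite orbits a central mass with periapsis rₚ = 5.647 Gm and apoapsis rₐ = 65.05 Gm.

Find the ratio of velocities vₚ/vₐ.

Convert to SI: rₚ = 5.647 Gm = 5.647e+09 m; rₐ = 65.05 Gm = 6.505e+10 m.
Conservation of angular momentum gives rₚvₚ = rₐvₐ, so vₚ/vₐ = rₐ/rₚ.
vₚ/vₐ = 6.505e+10 / 5.647e+09 ≈ 11.52.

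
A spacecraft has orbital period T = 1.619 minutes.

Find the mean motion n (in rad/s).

Convert to SI: T = 1.619 minutes = 97.14 s.
n = 2π / T.
n = 2π / 97.14 s ≈ 0.06468 rad/s.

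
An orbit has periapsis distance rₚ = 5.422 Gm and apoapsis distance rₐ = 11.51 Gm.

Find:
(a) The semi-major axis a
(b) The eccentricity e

Convert to SI: rₚ = 5.422 Gm = 5.422e+09 m; rₐ = 11.51 Gm = 1.151e+10 m.
(a) a = (rₚ + rₐ) / 2 = (5.422e+09 + 1.151e+10) / 2 ≈ 8.466e+09 m = 8.466 Gm.
(b) e = (rₐ − rₚ) / (rₐ + rₚ) = (1.151e+10 − 5.422e+09) / (1.151e+10 + 5.422e+09) ≈ 0.3596.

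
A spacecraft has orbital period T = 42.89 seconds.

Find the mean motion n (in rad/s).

n = 2π / T.
n = 2π / 42.89 s ≈ 0.1465 rad/s.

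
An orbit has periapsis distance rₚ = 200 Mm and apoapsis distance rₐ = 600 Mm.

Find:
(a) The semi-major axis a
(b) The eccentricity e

Convert to SI: rₚ = 200 Mm = 2e+08 m; rₐ = 600 Mm = 6e+08 m.
(a) a = (rₚ + rₐ) / 2 = (2e+08 + 6e+08) / 2 ≈ 4e+08 m = 400 Mm.
(b) e = (rₐ − rₚ) / (rₐ + rₚ) = (6e+08 − 2e+08) / (6e+08 + 2e+08) ≈ 0.5.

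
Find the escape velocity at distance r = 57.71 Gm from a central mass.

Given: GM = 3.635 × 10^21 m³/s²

Convert to SI: r = 57.71 Gm = 5.771e+10 m.
Escape velocity comes from setting total energy to zero: ½v² − GM/r = 0 ⇒ v_esc = √(2GM / r).
v_esc = √(2 · 3.635e+21 / 5.771e+10) m/s ≈ 3.549e+05 m/s = 354.9 km/s.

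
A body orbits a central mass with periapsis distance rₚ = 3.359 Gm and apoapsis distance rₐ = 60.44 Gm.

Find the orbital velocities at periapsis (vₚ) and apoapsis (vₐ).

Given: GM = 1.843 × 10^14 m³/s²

Convert to SI: rₚ = 3.359 Gm = 3.359e+09 m; rₐ = 60.44 Gm = 6.044e+10 m.
Use the vis-viva equation v² = GM(2/r − 1/a) with a = (rₚ + rₐ)/2 = (3.359e+09 + 6.044e+10)/2 = 3.18995e+10 m.
vₚ = √(GM · (2/rₚ − 1/a)) = √(1.843e+14 · (2/3.359e+09 − 1/3.18995e+10)) m/s ≈ 322.4 m/s = 322.4 m/s.
vₐ = √(GM · (2/rₐ − 1/a)) = √(1.843e+14 · (2/6.044e+10 − 1/3.18995e+10)) m/s ≈ 17.92 m/s = 17.92 m/s.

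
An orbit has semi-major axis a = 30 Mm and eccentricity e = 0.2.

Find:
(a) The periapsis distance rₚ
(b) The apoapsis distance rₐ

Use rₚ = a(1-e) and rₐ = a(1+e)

Convert to SI: a = 30 Mm = 3e+07 m.
(a) rₚ = a(1 − e) = 3e+07 · (1 − 0.2) = 3e+07 · 0.8 ≈ 2.4e+07 m = 24 Mm.
(b) rₐ = a(1 + e) = 3e+07 · (1 + 0.2) = 3e+07 · 1.2 ≈ 3.6e+07 m = 36 Mm.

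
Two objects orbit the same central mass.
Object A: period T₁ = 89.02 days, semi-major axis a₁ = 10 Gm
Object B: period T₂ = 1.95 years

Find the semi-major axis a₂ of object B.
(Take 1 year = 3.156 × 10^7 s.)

Convert to SI: T₁ = 89.02 days = 7.69133e+06 s; a₁ = 10 Gm = 1e+10 m; T₂ = 1.95 years = 6.1542e+07 s.
Kepler's third law: (T₁/T₂)² = (a₁/a₂)³ ⇒ a₂ = a₁ · (T₂/T₁)^(2/3).
T₂/T₁ = 6.1542e+07 / 7.69133e+06 = 8.00148.
a₂ = 1e+10 · (8.00148)^(2/3) m ≈ 4e+10 m = 40 Gm.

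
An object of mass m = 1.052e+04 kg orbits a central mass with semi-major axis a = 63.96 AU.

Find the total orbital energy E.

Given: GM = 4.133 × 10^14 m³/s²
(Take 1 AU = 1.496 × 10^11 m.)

Convert to SI: a = 63.96 AU = 9.56842e+12 m.
E = −GMm / (2a).
E = −4.133e+14 · 1.052e+04 / (2 · 9.56842e+12) J ≈ -2.272e+05 J = -227.2 kJ.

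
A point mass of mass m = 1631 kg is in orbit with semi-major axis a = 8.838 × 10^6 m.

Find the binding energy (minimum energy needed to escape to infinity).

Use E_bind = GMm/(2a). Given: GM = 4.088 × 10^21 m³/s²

Total orbital energy is E = −GMm/(2a); binding energy is E_bind = −E = GMm/(2a).
E_bind = 4.088e+21 · 1631 / (2 · 8.838e+06) J ≈ 3.772e+17 J = 377.2 PJ.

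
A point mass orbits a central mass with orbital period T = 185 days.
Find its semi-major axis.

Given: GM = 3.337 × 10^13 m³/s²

Convert to SI: T = 185 days = 1.5984e+07 s.
Invert Kepler's third law: a = (GM · T² / (4π²))^(1/3).
Substituting T = 1.5984e+07 s and GM = 3.337e+13 m³/s²:
a = (3.337e+13 · (1.5984e+07)² / (4π²))^(1/3) m
a ≈ 6e+08 m = 600 Mm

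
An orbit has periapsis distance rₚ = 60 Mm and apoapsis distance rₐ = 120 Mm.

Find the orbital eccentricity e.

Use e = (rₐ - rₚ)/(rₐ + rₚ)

Convert to SI: rₚ = 60 Mm = 6e+07 m; rₐ = 120 Mm = 1.2e+08 m.
e = (rₐ − rₚ) / (rₐ + rₚ).
e = (1.2e+08 − 6e+07) / (1.2e+08 + 6e+07) = 6e+07 / 1.8e+08 ≈ 0.3333.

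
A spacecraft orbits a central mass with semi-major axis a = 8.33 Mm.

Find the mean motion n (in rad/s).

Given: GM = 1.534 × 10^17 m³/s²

Convert to SI: a = 8.33 Mm = 8.33e+06 m.
n = √(GM / a³).
n = √(1.534e+17 / (8.33e+06)³) rad/s ≈ 0.01629 rad/s.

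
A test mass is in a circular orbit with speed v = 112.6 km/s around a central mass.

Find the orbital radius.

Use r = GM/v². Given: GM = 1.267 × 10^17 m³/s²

Convert to SI: v = 112.6 km/s = 112600 m/s.
For a circular orbit, v² = GM / r, so r = GM / v².
r = 1.267e+17 / (112600)² m ≈ 9.993e+06 m = 9.993 Mm.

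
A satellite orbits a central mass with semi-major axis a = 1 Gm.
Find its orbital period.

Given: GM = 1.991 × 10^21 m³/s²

Convert to SI: a = 1 Gm = 1e+09 m.
Kepler's third law: T = 2π √(a³ / GM).
Substituting a = 1e+09 m and GM = 1.991e+21 m³/s²:
T = 2π √((1e+09)³ / 1.991e+21) s
T ≈ 4453 s = 1.237 hours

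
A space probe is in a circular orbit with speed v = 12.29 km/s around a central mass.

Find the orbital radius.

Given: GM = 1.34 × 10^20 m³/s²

Convert to SI: v = 12.29 km/s = 12290 m/s.
For a circular orbit, v² = GM / r, so r = GM / v².
r = 1.34e+20 / (12290)² m ≈ 8.872e+11 m = 887.2 Gm.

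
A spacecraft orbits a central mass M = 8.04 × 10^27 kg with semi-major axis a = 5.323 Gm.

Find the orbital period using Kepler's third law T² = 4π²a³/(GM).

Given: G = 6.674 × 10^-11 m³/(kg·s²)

Convert to SI: a = 5.323 Gm = 5.323e+09 m.
GM = G · M = 6.674e-11 · 8.04e+27 = 5.3659e+17 m³/s².
Kepler's third law: T = 2π √(a³ / GM).
Substituting a = 5.323e+09 m and GM = 5.3659e+17 m³/s²:
T = 2π √((5.323e+09)³ / 5.3659e+17) s
T ≈ 3.331e+06 s = 38.55 days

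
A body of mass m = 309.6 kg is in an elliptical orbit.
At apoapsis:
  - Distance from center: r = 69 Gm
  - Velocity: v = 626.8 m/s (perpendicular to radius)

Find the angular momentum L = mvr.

Convert to SI: r = 69 Gm = 6.9e+10 m.
Since v is perpendicular to r, L = m · v · r.
L = 309.6 · 626.8 · 6.9e+10 kg·m²/s ≈ 1.339e+16 kg·m²/s.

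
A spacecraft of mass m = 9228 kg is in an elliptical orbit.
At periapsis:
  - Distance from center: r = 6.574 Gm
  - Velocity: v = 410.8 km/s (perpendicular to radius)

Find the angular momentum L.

Convert to SI: r = 6.574 Gm = 6.574e+09 m; v = 410.8 km/s = 410800 m/s.
Since v is perpendicular to r, L = m · v · r.
L = 9228 · 410800 · 6.574e+09 kg·m²/s ≈ 2.492e+19 kg·m²/s.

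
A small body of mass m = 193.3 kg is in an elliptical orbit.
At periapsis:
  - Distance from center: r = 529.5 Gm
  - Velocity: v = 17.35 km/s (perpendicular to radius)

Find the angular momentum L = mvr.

Convert to SI: r = 529.5 Gm = 5.295e+11 m; v = 17.35 km/s = 17350 m/s.
Since v is perpendicular to r, L = m · v · r.
L = 193.3 · 17350 · 5.295e+11 kg·m²/s ≈ 1.776e+18 kg·m²/s.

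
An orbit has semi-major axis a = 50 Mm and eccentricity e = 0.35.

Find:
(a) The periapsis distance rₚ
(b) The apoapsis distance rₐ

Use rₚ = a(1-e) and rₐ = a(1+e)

Convert to SI: a = 50 Mm = 5e+07 m.
(a) rₚ = a(1 − e) = 5e+07 · (1 − 0.35) = 5e+07 · 0.65 ≈ 3.25e+07 m = 32.5 Mm.
(b) rₐ = a(1 + e) = 5e+07 · (1 + 0.35) = 5e+07 · 1.35 ≈ 6.75e+07 m = 67.5 Mm.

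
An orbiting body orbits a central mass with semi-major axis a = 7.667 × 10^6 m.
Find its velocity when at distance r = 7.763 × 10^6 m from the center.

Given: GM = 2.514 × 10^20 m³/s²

Vis-viva: v = √(GM · (2/r − 1/a)).
2/r − 1/a = 2/7.763e+06 − 1/7.667e+06 = 1.27203e-07 m⁻¹.
v = √(2.514e+20 · 1.27203e-07) m/s ≈ 5.655e+06 m/s = 5655 km/s.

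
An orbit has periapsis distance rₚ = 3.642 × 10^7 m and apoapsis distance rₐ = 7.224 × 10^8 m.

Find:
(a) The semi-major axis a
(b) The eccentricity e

(a) a = (rₚ + rₐ) / 2 = (3.642e+07 + 7.224e+08) / 2 ≈ 3.794e+08 m = 3.794 × 10^8 m.
(b) e = (rₐ − rₚ) / (rₐ + rₚ) = (7.224e+08 − 3.642e+07) / (7.224e+08 + 3.642e+07) ≈ 0.904.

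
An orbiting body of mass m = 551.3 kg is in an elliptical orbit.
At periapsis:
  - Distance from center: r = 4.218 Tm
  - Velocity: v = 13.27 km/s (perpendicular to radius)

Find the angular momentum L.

Convert to SI: r = 4.218 Tm = 4.218e+12 m; v = 13.27 km/s = 13270 m/s.
Since v is perpendicular to r, L = m · v · r.
L = 551.3 · 13270 · 4.218e+12 kg·m²/s ≈ 3.086e+19 kg·m²/s.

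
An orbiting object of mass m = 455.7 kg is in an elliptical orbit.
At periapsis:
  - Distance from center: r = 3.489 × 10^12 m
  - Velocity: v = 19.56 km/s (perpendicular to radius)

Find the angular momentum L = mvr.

Convert to SI: v = 19.56 km/s = 19560 m/s.
Since v is perpendicular to r, L = m · v · r.
L = 455.7 · 19560 · 3.489e+12 kg·m²/s ≈ 3.11e+19 kg·m²/s.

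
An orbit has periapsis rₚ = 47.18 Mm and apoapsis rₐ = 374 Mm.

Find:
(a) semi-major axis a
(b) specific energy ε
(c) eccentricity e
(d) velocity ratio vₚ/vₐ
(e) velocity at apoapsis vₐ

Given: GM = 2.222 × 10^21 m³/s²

Convert to SI: rₚ = 47.18 Mm = 4.718e+07 m; rₐ = 374 Mm = 3.74e+08 m.
(a) a = (rₚ + rₐ)/2 = (4.718e+07 + 3.74e+08)/2 ≈ 2.106e+08 m
(b) With a = (rₚ + rₐ)/2 = 2.1059e+08 m, ε = −GM/(2a) = −2.222e+21/(2 · 2.1059e+08) J/kg ≈ -5.276e+12 J/kg
(c) e = (rₐ − rₚ)/(rₐ + rₚ) = (3.74e+08 − 4.718e+07)/(3.74e+08 + 4.718e+07) ≈ 0.776
(d) Conservation of angular momentum (rₚvₚ = rₐvₐ) gives vₚ/vₐ = rₐ/rₚ = 3.74e+08/4.718e+07 ≈ 7.927
(e) With a = (rₚ + rₐ)/2 = 2.1059e+08 m, vₐ = √(GM (2/rₐ − 1/a)) = √(2.222e+21 · (2/3.74e+08 − 1/2.1059e+08)) m/s ≈ 1.154e+06 m/s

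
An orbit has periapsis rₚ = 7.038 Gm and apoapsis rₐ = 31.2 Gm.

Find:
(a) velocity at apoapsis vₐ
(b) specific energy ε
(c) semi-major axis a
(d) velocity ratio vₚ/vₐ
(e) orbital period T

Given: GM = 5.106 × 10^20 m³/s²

Convert to SI: rₚ = 7.038 Gm = 7.038e+09 m; rₐ = 31.2 Gm = 3.12e+10 m.
(a) With a = (rₚ + rₐ)/2 = 1.9119e+10 m, vₐ = √(GM (2/rₐ − 1/a)) = √(5.106e+20 · (2/3.12e+10 − 1/1.9119e+10)) m/s ≈ 7.762e+04 m/s
(b) With a = (rₚ + rₐ)/2 = 1.9119e+10 m, ε = −GM/(2a) = −5.106e+20/(2 · 1.9119e+10) J/kg ≈ -1.335e+10 J/kg
(c) a = (rₚ + rₐ)/2 = (7.038e+09 + 3.12e+10)/2 ≈ 1.912e+10 m
(d) Conservation of angular momentum (rₚvₚ = rₐvₐ) gives vₚ/vₐ = rₐ/rₚ = 3.12e+10/7.038e+09 ≈ 4.433
(e) With a = (rₚ + rₐ)/2 = 1.9119e+10 m, T = 2π √(a³/GM) = 2π √((1.9119e+10)³/5.106e+20) s ≈ 7.351e+05 s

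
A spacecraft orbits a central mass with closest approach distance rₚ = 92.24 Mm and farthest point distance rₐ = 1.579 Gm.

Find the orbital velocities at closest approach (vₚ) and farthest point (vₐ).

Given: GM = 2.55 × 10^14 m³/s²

Convert to SI: rₚ = 92.24 Mm = 9.224e+07 m; rₐ = 1.579 Gm = 1.579e+09 m.
Use the vis-viva equation v² = GM(2/r − 1/a) with a = (rₚ + rₐ)/2 = (9.224e+07 + 1.579e+09)/2 = 8.3562e+08 m.
vₚ = √(GM · (2/rₚ − 1/a)) = √(2.55e+14 · (2/9.224e+07 − 1/8.3562e+08)) m/s ≈ 2286 m/s = 2.286 km/s.
vₐ = √(GM · (2/rₐ − 1/a)) = √(2.55e+14 · (2/1.579e+09 − 1/8.3562e+08)) m/s ≈ 133.5 m/s = 133.5 m/s.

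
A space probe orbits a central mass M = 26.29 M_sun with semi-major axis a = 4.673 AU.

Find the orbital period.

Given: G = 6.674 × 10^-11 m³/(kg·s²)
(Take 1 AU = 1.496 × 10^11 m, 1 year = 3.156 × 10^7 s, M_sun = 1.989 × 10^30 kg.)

Convert to SI: a = 4.673 AU = 6.99081e+11 m; M = 26.29 M_sun = 5.22908e+31 kg.
GM = G · M = 6.674e-11 · 5.22908e+31 = 3.48989e+21 m³/s².
Kepler's third law: T = 2π √(a³ / GM).
Substituting a = 6.99081e+11 m and GM = 3.48989e+21 m³/s²:
T = 2π √((6.99081e+11)³ / 3.48989e+21) s
T ≈ 6.217e+07 s = 1.97 years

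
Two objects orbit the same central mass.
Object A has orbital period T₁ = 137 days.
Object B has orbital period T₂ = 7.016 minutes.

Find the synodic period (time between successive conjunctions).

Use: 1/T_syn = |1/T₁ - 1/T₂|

Convert to SI: T₁ = 137 days = 1.18368e+07 s; T₂ = 7.016 minutes = 420.96 s.
T_syn = |T₁ · T₂ / (T₁ − T₂)|.
T_syn = |1.18368e+07 · 420.96 / (1.18368e+07 − 420.96)| s ≈ 421 s = 7.016 minutes.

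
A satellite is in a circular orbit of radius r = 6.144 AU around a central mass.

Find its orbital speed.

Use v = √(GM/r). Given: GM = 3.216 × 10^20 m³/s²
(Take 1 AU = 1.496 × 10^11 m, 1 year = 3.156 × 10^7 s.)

Convert to SI: r = 6.144 AU = 9.19142e+11 m.
For a circular orbit, gravity supplies the centripetal force, so v = √(GM / r).
v = √(3.216e+20 / 9.19142e+11) m/s ≈ 1.871e+04 m/s = 3.946 AU/year.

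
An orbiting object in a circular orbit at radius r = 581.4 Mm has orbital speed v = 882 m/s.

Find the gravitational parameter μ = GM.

Convert to SI: r = 581.4 Mm = 5.814e+08 m.
For a circular orbit v² = GM/r, so GM = v² · r.
GM = (882)² · 5.814e+08 m³/s² ≈ 4.523e+14 m³/s² = 4.523 × 10^14 m³/s².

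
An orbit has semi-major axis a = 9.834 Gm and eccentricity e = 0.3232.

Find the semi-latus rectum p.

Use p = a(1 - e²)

Convert to SI: a = 9.834 Gm = 9.834e+09 m.
p = a (1 − e²).
p = 9.834e+09 · (1 − (0.3232)²) = 9.834e+09 · 0.895542 ≈ 8.807e+09 m = 8.807 Gm.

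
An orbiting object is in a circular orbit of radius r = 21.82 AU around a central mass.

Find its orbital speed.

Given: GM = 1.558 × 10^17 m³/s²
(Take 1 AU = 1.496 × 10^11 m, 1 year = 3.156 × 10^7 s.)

Convert to SI: r = 21.82 AU = 3.26427e+12 m.
For a circular orbit, gravity supplies the centripetal force, so v = √(GM / r).
v = √(1.558e+17 / 3.26427e+12) m/s ≈ 218.5 m/s = 0.04609 AU/year.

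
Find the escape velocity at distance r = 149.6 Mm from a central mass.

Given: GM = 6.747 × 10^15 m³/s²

Convert to SI: r = 149.6 Mm = 1.496e+08 m.
Escape velocity comes from setting total energy to zero: ½v² − GM/r = 0 ⇒ v_esc = √(2GM / r).
v_esc = √(2 · 6.747e+15 / 1.496e+08) m/s ≈ 9497 m/s = 9.497 km/s.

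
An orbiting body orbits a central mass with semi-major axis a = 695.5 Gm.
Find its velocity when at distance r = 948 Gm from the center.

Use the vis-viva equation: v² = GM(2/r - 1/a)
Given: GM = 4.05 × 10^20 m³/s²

Convert to SI: a = 695.5 Gm = 6.955e+11 m; r = 948 Gm = 9.48e+11 m.
Vis-viva: v = √(GM · (2/r − 1/a)).
2/r − 1/a = 2/9.48e+11 − 1/6.955e+11 = 6.7189e-13 m⁻¹.
v = √(4.05e+20 · 6.7189e-13) m/s ≈ 1.65e+04 m/s = 16.5 km/s.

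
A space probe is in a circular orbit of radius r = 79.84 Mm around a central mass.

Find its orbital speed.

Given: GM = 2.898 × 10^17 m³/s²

Convert to SI: r = 79.84 Mm = 7.984e+07 m.
For a circular orbit, gravity supplies the centripetal force, so v = √(GM / r).
v = √(2.898e+17 / 7.984e+07) m/s ≈ 6.025e+04 m/s = 60.25 km/s.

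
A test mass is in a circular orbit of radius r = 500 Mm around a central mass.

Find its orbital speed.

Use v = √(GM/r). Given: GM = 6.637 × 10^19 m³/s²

Convert to SI: r = 500 Mm = 5e+08 m.
For a circular orbit, gravity supplies the centripetal force, so v = √(GM / r).
v = √(6.637e+19 / 5e+08) m/s ≈ 3.643e+05 m/s = 364.3 km/s.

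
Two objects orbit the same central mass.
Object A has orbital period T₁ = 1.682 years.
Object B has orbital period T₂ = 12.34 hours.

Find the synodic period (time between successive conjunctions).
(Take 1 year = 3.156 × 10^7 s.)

Convert to SI: T₁ = 1.682 years = 5.30839e+07 s; T₂ = 12.34 hours = 44424 s.
T_syn = |T₁ · T₂ / (T₁ − T₂)|.
T_syn = |5.30839e+07 · 44424 / (5.30839e+07 − 44424)| s ≈ 4.446e+04 s = 12.35 hours.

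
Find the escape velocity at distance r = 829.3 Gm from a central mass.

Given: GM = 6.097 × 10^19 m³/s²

Convert to SI: r = 829.3 Gm = 8.293e+11 m.
Escape velocity comes from setting total energy to zero: ½v² − GM/r = 0 ⇒ v_esc = √(2GM / r).
v_esc = √(2 · 6.097e+19 / 8.293e+11) m/s ≈ 1.213e+04 m/s = 12.13 km/s.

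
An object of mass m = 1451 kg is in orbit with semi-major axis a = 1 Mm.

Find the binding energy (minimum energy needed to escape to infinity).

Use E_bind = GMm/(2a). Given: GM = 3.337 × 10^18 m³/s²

Convert to SI: a = 1 Mm = 1e+06 m.
Total orbital energy is E = −GMm/(2a); binding energy is E_bind = −E = GMm/(2a).
E_bind = 3.337e+18 · 1451 / (2 · 1e+06) J ≈ 2.421e+15 J = 2.421 PJ.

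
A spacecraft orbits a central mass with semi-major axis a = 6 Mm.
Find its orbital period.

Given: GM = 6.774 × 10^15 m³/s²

Convert to SI: a = 6 Mm = 6e+06 m.
Kepler's third law: T = 2π √(a³ / GM).
Substituting a = 6e+06 m and GM = 6.774e+15 m³/s²:
T = 2π √((6e+06)³ / 6.774e+15) s
T ≈ 1122 s = 18.7 minutes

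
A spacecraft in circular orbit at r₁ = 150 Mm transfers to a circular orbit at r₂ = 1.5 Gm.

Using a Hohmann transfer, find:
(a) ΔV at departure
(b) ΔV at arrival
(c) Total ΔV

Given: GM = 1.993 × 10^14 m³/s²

Convert to SI: r₁ = 150 Mm = 1.5e+08 m; r₂ = 1.5 Gm = 1.5e+09 m.
Transfer semi-major axis: a_t = (r₁ + r₂)/2 = (1.5e+08 + 1.5e+09)/2 = 8.25e+08 m.
Circular speeds: v₁ = √(GM/r₁) = 1152.68 m/s, v₂ = √(GM/r₂) = 364.509 m/s.
Transfer speeds (vis-viva v² = GM(2/r − 1/a_t)): v₁ᵗ = 1554.27 m/s, v₂ᵗ = 155.427 m/s.
(a) ΔV₁ = |v₁ᵗ − v₁| ≈ 401.6 m/s = 401.6 m/s.
(b) ΔV₂ = |v₂ − v₂ᵗ| ≈ 209.1 m/s = 209.1 m/s.
(c) ΔV_total = ΔV₁ + ΔV₂ ≈ 610.7 m/s = 610.7 m/s.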